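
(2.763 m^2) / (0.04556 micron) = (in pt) 1.719e+11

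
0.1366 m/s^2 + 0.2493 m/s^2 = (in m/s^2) 0.3859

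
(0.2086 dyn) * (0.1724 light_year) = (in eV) 2.124e+28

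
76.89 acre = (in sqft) 3.349e+06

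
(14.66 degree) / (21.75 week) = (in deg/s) 1.114e-06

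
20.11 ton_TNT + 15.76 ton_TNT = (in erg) 1.501e+18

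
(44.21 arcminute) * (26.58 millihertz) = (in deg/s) 0.01959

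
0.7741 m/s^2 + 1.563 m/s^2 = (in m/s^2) 2.337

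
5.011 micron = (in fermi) 5.011e+09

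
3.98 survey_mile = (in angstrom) 6.405e+13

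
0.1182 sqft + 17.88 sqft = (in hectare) 0.0001672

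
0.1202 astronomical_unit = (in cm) 1.798e+12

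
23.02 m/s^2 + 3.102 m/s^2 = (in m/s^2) 26.12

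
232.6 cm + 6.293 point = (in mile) 0.001447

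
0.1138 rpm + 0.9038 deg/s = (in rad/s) 0.02769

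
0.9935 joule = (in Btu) 0.0009417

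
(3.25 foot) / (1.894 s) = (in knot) 1.017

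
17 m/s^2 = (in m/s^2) 17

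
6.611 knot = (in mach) 0.009988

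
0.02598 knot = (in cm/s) 1.337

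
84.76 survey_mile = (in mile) 84.76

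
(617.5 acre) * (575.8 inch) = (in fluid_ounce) 1.236e+12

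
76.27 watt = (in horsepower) 0.1023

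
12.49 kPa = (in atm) 0.1233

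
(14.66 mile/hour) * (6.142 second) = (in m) 40.25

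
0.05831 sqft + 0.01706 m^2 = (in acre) 5.554e-06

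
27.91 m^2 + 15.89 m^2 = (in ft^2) 471.5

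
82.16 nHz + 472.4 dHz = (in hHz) 0.4724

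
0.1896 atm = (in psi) 2.786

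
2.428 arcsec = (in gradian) 0.0007494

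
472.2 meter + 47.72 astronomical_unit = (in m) 7.139e+12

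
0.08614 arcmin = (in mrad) 0.02506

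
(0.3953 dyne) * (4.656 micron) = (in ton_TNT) 4.399e-21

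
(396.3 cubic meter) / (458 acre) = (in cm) 0.02138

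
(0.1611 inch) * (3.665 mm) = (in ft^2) 0.0001614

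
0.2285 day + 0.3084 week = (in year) 0.006541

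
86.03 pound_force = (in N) 382.7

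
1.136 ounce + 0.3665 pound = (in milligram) 1.984e+05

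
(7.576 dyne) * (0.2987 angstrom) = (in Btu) 2.145e-18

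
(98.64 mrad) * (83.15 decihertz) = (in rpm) 7.832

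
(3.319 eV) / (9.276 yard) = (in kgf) 6.393e-21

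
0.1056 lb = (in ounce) 1.69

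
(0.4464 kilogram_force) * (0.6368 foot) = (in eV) 5.303e+18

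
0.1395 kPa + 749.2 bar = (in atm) 739.4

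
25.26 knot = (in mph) 29.07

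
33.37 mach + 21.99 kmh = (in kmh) 4.093e+04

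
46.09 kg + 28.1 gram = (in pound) 101.7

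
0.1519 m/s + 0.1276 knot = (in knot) 0.4229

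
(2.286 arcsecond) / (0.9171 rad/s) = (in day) 1.399e-10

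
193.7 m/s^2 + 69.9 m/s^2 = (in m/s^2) 263.6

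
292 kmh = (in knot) 157.7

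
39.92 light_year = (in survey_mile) 2.347e+14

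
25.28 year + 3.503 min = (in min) 1.329e+07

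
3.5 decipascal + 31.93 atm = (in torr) 2.427e+04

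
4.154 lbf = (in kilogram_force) 1.884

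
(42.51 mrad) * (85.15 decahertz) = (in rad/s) 36.2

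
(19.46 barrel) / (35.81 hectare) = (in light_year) 9.132e-22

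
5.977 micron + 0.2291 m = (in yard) 0.2506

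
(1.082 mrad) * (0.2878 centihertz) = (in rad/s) 3.114e-06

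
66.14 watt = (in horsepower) 0.0887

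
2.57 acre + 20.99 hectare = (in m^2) 2.203e+05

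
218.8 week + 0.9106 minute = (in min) 2.206e+06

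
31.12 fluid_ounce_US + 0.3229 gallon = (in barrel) 0.01348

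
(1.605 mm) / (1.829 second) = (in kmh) 0.003159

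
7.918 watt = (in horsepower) 0.01062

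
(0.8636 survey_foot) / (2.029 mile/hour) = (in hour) 8.061e-05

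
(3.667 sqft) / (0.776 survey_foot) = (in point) 4083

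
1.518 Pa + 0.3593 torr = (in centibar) 0.04942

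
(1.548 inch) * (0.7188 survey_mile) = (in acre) 0.01124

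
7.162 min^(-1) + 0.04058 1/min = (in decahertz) 0.012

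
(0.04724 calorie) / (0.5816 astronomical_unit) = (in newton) 2.272e-12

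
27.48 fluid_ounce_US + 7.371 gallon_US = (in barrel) 0.1806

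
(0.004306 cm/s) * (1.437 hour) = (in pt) 631.4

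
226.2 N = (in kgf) 23.07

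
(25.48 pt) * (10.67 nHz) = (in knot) 1.864e-10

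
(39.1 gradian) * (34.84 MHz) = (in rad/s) 2.14e+07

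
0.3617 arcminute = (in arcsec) 21.7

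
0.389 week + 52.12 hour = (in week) 0.6992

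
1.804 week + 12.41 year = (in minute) 6.541e+06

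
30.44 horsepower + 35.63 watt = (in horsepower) 30.49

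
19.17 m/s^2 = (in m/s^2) 19.17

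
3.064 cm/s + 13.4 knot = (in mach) 0.02034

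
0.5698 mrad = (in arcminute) 1.959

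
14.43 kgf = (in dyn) 1.415e+07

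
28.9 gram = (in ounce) 1.019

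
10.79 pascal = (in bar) 0.0001079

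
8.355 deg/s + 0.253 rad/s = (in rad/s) 0.3988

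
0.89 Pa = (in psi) 0.0001291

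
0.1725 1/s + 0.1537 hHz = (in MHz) 1.554e-05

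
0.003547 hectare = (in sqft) 381.8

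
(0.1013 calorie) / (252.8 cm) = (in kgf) 0.0171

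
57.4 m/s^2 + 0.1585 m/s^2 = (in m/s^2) 57.56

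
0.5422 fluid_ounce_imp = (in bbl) 9.69e-05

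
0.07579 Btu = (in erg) 7.996e+08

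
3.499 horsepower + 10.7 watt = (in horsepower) 3.513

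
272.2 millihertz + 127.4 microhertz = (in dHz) 2.723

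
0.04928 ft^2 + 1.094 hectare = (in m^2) 1.094e+04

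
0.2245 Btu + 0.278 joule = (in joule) 237.1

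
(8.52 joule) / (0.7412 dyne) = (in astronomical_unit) 7.684e-06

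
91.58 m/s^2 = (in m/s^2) 91.58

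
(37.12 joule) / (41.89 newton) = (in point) 2512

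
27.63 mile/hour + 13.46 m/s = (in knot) 50.17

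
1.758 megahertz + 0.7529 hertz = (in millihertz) 1.758e+09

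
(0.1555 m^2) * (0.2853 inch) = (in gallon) 0.2977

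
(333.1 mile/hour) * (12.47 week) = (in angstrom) 1.123e+19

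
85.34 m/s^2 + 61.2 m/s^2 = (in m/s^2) 146.5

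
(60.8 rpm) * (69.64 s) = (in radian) 443.4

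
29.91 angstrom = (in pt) 8.478e-06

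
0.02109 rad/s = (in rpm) 0.2014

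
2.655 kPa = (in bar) 0.02655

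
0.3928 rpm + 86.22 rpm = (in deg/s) 519.7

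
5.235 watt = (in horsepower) 0.00702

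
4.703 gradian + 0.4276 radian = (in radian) 0.5015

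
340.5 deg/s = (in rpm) 56.75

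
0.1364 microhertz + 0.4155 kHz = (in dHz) 4155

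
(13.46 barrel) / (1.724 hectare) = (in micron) 124.1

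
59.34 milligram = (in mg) 59.34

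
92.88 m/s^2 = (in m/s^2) 92.88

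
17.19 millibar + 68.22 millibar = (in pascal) 8541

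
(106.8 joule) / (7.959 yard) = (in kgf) 1.496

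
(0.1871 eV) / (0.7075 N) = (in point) 1.201e-16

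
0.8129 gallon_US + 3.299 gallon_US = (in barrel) 0.0979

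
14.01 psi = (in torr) 724.5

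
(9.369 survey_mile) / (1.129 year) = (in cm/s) 0.04235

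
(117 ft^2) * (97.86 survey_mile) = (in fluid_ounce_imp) 6.025e+10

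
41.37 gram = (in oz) 1.459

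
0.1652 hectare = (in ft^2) 1.778e+04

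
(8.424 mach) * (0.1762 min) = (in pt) 8.596e+07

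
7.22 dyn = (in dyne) 7.22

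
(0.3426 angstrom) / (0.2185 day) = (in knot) 3.528e-15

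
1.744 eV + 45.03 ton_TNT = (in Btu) 1.786e+08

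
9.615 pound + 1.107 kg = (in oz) 192.9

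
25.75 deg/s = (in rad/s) 0.4494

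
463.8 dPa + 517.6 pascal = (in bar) 0.00564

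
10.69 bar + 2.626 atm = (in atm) 13.18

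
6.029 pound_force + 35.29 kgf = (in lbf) 83.83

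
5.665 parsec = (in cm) 1.748e+19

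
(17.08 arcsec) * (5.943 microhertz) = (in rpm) 4.699e-09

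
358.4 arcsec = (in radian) 0.001738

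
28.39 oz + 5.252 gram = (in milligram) 8.101e+05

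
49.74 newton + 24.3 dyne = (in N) 49.74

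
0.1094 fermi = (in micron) 1.094e-10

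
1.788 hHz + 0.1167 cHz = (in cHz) 1.788e+04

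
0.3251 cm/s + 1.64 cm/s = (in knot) 0.0382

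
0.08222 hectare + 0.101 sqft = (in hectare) 0.08222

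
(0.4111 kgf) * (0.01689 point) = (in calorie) 5.741e-06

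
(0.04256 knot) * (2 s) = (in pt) 124.1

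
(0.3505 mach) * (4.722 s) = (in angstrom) 5.635e+12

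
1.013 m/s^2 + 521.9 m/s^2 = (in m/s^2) 522.9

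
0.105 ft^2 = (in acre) 2.41e-06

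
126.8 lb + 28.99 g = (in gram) 5.754e+04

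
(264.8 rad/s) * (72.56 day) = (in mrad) 1.66e+12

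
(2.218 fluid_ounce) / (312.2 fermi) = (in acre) 5.192e+04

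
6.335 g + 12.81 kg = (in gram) 1.282e+04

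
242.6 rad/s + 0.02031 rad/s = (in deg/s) 1.39e+04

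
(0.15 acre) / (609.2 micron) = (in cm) 9.964e+07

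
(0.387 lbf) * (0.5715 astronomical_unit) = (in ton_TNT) 35.18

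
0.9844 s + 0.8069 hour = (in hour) 0.8072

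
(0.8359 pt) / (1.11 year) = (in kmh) 3.033e-11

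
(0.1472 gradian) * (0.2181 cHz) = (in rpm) 4.816e-05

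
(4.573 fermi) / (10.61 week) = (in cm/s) 7.126e-20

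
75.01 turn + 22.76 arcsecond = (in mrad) 4.713e+05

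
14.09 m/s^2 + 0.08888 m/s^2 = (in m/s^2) 14.18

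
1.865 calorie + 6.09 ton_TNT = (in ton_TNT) 6.09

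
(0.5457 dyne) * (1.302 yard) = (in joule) 6.497e-06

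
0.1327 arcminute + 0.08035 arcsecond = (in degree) 0.002234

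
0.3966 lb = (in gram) 179.9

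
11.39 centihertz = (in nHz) 1.139e+08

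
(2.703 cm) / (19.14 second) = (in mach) 4.148e-06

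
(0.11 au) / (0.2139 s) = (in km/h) 2.77e+11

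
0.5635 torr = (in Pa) 75.13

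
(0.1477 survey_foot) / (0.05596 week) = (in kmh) 4.789e-06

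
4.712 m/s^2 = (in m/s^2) 4.712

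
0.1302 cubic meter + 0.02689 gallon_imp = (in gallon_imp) 28.67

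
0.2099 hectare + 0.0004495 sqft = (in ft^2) 2.259e+04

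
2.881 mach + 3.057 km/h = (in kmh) 3535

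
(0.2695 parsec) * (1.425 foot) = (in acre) 8.925e+11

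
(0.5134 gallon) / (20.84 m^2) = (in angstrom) 9.325e+05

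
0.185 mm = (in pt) 0.5244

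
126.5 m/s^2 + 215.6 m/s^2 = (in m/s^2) 342.1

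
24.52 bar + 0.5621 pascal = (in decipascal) 2.452e+07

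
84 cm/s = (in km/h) 3.024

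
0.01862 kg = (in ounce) 0.6568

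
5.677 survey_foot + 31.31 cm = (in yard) 2.235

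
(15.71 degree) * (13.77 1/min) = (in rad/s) 0.06293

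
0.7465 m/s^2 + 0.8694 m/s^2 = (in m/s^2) 1.616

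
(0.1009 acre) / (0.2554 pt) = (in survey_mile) 2816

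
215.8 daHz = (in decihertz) 2.158e+04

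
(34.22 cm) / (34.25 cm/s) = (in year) 3.168e-08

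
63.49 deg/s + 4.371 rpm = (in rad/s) 1.566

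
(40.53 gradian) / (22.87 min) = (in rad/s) 0.000464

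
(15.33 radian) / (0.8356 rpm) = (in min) 2.92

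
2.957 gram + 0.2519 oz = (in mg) 1.01e+04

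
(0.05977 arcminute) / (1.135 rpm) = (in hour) 4.063e-08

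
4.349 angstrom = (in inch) 1.712e-08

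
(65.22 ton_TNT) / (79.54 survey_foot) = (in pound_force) 2.53e+09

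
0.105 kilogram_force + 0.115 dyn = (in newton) 1.03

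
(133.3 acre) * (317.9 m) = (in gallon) 4.53e+10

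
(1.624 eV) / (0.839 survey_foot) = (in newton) 1.017e-18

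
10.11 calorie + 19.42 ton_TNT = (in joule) 8.125e+10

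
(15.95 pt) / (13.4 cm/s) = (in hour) 1.166e-05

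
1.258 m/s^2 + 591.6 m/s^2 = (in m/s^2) 592.9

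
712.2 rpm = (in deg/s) 4273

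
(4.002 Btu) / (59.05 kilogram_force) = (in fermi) 7.291e+15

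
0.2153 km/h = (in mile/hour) 0.1338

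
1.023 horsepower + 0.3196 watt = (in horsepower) 1.023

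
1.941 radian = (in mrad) 1941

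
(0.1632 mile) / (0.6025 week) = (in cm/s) 0.07208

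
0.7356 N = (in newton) 0.7356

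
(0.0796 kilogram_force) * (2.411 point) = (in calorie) 0.0001587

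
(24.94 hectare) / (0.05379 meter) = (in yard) 5.071e+06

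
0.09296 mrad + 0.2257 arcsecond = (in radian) 9.405e-05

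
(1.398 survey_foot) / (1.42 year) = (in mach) 2.795e-11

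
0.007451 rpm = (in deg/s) 0.04471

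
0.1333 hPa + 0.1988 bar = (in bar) 0.1989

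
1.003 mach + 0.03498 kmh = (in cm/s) 3.415e+04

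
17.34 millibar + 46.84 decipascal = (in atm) 0.01716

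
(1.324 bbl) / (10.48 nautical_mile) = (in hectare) 1.085e-09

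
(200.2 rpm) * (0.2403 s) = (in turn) 0.8018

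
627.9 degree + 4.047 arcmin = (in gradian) 697.7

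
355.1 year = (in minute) 1.866e+08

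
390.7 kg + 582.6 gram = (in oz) 1.38e+04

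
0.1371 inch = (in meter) 0.003482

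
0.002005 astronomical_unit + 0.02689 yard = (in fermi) 2.999e+23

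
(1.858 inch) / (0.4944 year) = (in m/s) 3.027e-09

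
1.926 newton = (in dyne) 1.926e+05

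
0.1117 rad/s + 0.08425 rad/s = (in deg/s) 11.23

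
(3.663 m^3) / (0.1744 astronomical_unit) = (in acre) 3.469e-14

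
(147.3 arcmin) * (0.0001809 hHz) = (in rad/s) 0.0007751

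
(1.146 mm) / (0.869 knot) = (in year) 8.129e-11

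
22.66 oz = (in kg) 0.6424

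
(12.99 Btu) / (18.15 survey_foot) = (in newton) 2477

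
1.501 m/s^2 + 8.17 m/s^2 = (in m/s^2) 9.671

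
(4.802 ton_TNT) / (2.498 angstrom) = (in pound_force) 1.808e+19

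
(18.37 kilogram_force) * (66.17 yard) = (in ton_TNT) 2.605e-06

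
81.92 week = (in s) 4.955e+07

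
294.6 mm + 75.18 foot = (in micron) 2.321e+07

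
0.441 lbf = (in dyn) 1.962e+05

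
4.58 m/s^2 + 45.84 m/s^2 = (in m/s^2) 50.42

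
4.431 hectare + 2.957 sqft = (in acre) 10.95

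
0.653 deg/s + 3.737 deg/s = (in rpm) 0.7317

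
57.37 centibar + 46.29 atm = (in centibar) 4748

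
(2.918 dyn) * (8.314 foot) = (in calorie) 1.767e-05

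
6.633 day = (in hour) 159.2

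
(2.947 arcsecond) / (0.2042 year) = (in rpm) 2.119e-11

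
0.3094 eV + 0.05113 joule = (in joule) 0.05113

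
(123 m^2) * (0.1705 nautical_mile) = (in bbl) 2.443e+05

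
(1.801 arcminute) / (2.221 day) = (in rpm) 2.607e-08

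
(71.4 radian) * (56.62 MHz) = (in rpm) 3.86e+10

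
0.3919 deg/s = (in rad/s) 0.00684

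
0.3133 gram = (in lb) 0.0006907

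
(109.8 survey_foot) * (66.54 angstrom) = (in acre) 5.503e-11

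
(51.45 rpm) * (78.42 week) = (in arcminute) 8.785e+11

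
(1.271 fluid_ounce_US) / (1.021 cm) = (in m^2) 0.003681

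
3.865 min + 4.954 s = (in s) 236.9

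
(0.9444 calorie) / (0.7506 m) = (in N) 5.264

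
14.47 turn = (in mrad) 9.092e+04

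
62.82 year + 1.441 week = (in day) 2.294e+04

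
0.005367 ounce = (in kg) 0.0001522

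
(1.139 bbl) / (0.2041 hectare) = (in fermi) 8.872e+10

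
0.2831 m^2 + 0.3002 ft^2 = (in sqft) 3.347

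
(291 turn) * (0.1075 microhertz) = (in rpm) 0.001877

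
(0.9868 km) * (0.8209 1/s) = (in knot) 1575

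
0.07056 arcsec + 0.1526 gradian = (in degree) 0.1374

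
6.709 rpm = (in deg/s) 40.25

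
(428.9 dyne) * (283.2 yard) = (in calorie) 0.2655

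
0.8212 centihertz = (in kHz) 8.212e-06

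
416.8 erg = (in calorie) 9.962e-06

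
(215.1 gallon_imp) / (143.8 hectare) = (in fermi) 6.8e+08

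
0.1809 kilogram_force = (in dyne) 1.774e+05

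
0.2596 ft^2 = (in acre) 5.96e-06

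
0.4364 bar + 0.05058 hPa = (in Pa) 4.365e+04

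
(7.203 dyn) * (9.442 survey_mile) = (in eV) 6.832e+18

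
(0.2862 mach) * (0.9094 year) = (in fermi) 2.795e+24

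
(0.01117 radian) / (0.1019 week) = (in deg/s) 1.038e-05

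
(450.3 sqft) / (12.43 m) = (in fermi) 3.366e+15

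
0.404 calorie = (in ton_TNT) 4.04e-10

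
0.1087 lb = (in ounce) 1.739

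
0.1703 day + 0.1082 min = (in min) 245.3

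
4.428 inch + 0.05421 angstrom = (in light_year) 1.189e-17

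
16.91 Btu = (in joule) 1.784e+04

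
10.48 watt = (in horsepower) 0.01405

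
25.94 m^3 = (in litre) 2.594e+04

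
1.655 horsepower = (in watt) 1234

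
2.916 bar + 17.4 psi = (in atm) 4.062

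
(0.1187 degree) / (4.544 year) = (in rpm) 1.381e-10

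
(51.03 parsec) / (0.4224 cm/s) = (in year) 1.182e+13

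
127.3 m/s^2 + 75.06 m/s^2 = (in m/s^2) 202.4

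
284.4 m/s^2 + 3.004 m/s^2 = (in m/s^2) 287.4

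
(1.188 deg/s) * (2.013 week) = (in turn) 4018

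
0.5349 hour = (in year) 6.106e-05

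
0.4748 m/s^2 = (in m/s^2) 0.4748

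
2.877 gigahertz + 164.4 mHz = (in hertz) 2.877e+09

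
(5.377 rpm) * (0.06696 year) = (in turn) 1.892e+05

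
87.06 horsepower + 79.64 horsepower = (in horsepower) 166.7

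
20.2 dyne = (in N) 0.000202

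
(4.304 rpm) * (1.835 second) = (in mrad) 827.1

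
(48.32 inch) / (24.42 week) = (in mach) 2.441e-10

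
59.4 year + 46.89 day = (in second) 1.877e+09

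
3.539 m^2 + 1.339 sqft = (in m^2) 3.663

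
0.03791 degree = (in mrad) 0.6617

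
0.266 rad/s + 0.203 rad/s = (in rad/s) 0.469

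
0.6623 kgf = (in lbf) 1.46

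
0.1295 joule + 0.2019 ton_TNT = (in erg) 8.447e+15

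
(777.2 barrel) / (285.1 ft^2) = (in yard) 5.102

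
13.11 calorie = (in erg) 5.485e+08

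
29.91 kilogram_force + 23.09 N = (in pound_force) 71.13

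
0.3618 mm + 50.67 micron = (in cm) 0.04125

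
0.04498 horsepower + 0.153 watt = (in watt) 33.69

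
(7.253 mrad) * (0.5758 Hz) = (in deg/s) 0.2393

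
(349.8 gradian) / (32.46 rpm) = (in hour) 0.000449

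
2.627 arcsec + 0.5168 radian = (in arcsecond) 1.066e+05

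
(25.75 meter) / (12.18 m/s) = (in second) 2.114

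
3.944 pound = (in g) 1789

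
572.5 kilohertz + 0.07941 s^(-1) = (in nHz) 5.725e+14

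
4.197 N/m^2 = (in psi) 0.0006087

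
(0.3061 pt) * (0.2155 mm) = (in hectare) 2.327e-12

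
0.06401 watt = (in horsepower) 8.584e-05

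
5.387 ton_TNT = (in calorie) 5.387e+09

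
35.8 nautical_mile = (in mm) 6.63e+07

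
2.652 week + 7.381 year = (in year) 7.432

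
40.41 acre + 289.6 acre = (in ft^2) 1.438e+07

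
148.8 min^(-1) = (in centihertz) 248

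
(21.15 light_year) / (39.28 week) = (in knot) 1.637e+10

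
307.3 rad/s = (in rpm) 2934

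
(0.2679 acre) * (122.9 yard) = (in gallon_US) 3.219e+07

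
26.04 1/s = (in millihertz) 2.604e+04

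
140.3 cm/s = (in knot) 2.727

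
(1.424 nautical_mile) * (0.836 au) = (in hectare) 3.298e+10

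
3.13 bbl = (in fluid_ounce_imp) 1.751e+04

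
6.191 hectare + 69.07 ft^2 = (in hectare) 6.192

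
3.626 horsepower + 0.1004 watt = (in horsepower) 3.626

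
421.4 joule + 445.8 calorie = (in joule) 2287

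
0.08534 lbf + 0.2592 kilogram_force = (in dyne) 2.921e+05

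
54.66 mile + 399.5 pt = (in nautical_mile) 47.5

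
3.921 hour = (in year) 0.0004476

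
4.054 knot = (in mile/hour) 4.665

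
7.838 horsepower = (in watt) 5845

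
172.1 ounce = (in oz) 172.1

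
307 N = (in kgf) 31.31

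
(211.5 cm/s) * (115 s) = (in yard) 266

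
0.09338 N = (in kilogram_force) 0.009522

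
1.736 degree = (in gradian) 1.929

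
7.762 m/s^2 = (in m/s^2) 7.762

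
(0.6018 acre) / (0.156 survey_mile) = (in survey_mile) 0.006028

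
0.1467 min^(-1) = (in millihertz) 2.445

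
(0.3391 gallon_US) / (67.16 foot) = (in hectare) 6.271e-09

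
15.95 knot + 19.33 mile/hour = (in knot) 32.75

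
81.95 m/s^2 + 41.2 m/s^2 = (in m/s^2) 123.2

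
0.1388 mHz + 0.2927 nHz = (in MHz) 1.388e-10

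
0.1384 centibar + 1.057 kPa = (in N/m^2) 1195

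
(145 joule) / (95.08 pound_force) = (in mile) 0.000213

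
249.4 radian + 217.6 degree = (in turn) 40.3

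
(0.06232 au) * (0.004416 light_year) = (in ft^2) 4.193e+24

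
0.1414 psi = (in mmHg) 7.312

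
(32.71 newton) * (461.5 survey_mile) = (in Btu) 2.303e+04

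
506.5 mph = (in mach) 0.665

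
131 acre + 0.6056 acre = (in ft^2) 5.733e+06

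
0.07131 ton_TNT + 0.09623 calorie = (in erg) 2.984e+15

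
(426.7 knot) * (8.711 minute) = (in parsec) 3.718e-12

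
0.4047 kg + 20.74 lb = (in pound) 21.63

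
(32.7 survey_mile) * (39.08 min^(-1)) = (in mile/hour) 7.668e+04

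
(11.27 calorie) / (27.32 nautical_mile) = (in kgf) 9.503e-05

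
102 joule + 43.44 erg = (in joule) 102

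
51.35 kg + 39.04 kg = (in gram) 9.039e+04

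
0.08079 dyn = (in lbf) 1.816e-07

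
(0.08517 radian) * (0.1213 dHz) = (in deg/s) 0.05919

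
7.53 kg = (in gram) 7530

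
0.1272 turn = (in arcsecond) 1.649e+05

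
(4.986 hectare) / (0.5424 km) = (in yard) 100.5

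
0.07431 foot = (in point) 64.2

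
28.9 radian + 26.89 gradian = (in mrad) 2.932e+04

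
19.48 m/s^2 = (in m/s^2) 19.48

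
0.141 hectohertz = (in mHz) 1.41e+04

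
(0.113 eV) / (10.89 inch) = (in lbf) 1.471e-20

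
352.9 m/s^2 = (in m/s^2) 352.9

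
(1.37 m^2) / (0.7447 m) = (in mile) 0.001143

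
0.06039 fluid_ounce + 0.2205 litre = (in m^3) 0.0002223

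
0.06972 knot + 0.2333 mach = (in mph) 177.8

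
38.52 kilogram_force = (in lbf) 84.92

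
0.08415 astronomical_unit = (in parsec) 4.08e-07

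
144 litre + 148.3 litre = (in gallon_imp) 64.3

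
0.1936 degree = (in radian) 0.003379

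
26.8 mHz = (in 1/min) 1.608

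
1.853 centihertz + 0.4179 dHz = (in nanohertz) 6.032e+07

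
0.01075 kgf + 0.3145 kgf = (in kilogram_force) 0.3252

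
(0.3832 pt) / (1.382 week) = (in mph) 3.618e-10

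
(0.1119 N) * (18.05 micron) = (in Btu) 1.914e-09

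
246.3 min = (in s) 1.478e+04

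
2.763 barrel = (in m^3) 0.4393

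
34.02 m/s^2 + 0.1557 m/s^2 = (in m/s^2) 34.18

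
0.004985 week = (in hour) 0.8375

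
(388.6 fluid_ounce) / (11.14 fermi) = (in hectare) 1.032e+08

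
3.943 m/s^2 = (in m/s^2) 3.943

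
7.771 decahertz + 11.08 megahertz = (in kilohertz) 1.108e+04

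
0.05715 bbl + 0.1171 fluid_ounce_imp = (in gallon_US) 2.401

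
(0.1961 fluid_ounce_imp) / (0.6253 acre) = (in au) 1.472e-20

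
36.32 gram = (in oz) 1.281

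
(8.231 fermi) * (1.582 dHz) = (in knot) 2.531e-15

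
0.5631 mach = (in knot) 372.7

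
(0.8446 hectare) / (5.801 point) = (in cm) 4.127e+08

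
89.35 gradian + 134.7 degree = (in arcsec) 7.744e+05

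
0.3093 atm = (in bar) 0.3134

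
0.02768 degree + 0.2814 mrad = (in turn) 0.0001217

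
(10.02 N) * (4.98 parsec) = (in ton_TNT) 3.68e+08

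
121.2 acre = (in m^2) 4.905e+05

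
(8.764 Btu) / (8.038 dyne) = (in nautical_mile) 6.211e+04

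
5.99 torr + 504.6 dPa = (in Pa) 849.1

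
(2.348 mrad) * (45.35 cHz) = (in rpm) 0.01017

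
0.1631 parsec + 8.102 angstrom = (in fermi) 5.033e+30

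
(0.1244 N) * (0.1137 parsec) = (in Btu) 4.137e+11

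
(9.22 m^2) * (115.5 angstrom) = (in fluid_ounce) 0.003601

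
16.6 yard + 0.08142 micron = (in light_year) 1.604e-15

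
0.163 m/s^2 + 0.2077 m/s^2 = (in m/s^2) 0.3707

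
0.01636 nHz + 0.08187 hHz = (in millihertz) 8187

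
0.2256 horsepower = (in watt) 168.2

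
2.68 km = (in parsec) 8.685e-14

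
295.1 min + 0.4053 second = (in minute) 295.1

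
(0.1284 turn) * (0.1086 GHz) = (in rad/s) 8.761e+07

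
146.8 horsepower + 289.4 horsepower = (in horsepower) 436.2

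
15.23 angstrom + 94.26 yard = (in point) 2.443e+05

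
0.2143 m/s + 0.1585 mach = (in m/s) 54.18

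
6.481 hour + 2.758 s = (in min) 388.9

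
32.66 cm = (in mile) 0.0002029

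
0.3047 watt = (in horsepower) 0.0004086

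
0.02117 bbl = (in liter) 3.366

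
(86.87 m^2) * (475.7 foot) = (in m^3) 1.26e+04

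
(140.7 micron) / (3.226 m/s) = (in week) 7.211e-11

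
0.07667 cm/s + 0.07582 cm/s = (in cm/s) 0.1525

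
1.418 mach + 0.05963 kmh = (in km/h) 1738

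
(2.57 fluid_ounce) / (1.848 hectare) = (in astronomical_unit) 2.749e-20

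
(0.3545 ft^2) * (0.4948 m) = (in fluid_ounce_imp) 573.5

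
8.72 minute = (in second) 523.2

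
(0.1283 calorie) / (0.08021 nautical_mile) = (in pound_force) 0.0008124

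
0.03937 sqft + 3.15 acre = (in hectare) 1.275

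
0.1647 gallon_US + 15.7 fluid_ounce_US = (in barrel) 0.006842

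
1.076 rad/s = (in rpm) 10.28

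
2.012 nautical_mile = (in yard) 4075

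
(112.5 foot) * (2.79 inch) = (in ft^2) 26.16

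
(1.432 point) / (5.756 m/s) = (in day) 1.016e-09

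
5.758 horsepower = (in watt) 4294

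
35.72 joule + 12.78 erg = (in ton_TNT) 8.537e-09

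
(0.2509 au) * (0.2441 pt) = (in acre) 798.7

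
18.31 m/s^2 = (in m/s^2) 18.31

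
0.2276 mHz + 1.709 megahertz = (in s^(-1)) 1.709e+06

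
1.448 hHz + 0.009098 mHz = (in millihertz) 1.448e+05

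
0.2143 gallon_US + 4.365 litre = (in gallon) 1.367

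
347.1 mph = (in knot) 301.6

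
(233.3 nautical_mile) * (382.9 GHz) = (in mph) 3.701e+17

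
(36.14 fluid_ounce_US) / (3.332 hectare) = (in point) 9.093e-05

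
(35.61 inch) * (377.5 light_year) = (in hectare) 3.23e+14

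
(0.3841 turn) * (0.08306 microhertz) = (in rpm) 1.914e-06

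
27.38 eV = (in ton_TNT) 1.048e-27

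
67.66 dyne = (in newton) 0.0006766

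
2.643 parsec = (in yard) 8.919e+16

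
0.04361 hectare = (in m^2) 436.1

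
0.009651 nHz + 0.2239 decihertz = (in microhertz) 2.239e+04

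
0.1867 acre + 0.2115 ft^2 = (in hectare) 0.07556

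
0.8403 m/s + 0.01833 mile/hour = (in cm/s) 84.85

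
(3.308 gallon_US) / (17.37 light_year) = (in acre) 1.883e-23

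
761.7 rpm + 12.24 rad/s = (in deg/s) 5272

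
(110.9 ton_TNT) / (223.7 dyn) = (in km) 2.074e+11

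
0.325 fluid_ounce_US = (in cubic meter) 9.611e-06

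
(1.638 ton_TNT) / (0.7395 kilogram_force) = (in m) 9.45e+08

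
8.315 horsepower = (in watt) 6200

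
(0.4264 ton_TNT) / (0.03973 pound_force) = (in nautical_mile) 5.451e+06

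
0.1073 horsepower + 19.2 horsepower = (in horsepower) 19.31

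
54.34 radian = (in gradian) 3459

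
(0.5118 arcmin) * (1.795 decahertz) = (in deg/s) 0.1531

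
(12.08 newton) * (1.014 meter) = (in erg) 1.225e+08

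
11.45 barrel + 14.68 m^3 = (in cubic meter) 16.5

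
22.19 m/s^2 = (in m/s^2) 22.19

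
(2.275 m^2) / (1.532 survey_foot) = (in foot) 15.98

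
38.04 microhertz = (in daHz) 3.804e-06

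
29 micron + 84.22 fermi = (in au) 1.939e-16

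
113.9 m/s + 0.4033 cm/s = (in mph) 254.8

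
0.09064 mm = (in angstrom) 9.064e+05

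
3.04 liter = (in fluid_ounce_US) 102.8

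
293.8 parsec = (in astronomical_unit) 6.06e+07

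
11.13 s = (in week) 1.84e-05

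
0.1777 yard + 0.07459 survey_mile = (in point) 3.407e+05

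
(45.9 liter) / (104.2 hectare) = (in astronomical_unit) 2.945e-19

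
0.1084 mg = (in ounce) 3.824e-06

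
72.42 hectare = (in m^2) 7.242e+05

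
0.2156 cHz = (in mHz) 2.156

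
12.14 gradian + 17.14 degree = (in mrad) 489.8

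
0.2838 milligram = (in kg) 2.838e-07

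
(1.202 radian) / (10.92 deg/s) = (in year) 2e-07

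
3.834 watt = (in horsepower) 0.005141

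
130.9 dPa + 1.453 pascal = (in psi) 0.002109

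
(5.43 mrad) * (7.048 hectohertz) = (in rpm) 36.55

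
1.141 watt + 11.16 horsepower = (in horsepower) 11.16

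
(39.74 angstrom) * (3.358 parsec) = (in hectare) 4.118e+04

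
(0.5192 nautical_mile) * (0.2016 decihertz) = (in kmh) 69.79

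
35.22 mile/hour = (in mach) 0.04624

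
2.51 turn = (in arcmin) 5.422e+04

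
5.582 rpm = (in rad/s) 0.5845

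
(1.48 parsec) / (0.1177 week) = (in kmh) 2.31e+12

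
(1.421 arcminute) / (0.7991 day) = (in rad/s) 5.987e-09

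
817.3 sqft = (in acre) 0.01876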